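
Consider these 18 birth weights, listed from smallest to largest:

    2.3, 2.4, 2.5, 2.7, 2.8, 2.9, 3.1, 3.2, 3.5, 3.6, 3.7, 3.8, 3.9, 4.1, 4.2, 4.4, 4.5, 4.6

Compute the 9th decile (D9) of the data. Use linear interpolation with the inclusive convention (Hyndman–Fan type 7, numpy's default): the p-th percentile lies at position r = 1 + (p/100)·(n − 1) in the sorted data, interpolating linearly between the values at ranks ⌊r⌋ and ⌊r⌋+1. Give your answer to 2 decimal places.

4.43

n = 18.
r = 1 + (90/100)·(18 − 1) = 1 + 15.3 = 16.3.
Rank 16 is 4.4 and rank 17 is 4.5.
Interpolate: 4.4 + 0.3·(4.5 − 4.4) = 4.4 + 0.3·0.1 = 4.43.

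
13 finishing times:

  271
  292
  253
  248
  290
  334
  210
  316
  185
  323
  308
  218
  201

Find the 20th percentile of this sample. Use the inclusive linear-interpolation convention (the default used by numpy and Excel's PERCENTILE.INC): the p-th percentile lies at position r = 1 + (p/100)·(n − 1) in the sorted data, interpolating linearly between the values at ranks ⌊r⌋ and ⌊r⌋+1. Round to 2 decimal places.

213.20

Sorted: 185, 201, 210, 218, 248, 253, 271, 290, 292, 308, 316, 323, 334.
n = 13.
r = 1 + (20/100)·(13 − 1) = 1 + 2.4 = 3.4.
Rank 3 is 210 and rank 4 is 218.
Interpolate: 210 + 0.4·(218 − 210) = 210 + 0.4·8 = 213.2.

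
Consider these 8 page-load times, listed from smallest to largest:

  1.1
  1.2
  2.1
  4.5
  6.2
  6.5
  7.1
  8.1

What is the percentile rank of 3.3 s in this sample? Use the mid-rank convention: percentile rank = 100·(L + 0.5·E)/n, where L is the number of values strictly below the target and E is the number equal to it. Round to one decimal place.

Count below 3.3: L = 3; count equal: E = 0; n = 8.
Percentile rank = 100·(3 + 0.5·0)/8 = 100·3/8 = 37.5.

37.5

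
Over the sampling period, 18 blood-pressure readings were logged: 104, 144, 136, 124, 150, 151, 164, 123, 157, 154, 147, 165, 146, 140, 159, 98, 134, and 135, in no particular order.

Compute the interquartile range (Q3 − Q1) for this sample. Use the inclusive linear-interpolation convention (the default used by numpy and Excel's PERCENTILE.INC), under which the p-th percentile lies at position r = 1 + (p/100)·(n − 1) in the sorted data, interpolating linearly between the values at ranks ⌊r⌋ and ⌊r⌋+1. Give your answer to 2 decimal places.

Sorted: 98, 104, 123, 124, 134, 135, 136, 140, 144, 146, 147, 150, 151, 154, 157, 159, 164, 165.
n = 18.
P25: r = 5.25; ranks 5–6 are 134, 135; interpolating gives 134.25.
P75: r = 13.75; ranks 13–14 are 151, 154; interpolating gives 153.25.
Difference: 153.25 − 134.25 = 19.

19.00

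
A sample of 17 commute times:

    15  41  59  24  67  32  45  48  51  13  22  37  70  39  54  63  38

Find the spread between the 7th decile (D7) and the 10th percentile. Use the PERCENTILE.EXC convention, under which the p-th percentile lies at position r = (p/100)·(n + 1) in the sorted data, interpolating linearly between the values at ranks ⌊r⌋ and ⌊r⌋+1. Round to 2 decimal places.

Sorted: 13, 15, 22, 24, 32, 37, 38, 39, 41, 45, 48, 51, 54, 59, 63, 67, 70.
n = 17.
P10: r = 1.8; ranks 1–2 are 13, 15; interpolating gives 14.6.
P70: r = 12.6; ranks 12–13 are 51, 54; interpolating gives 52.8.
Difference: 52.8 − 14.6 = 38.2.

38.20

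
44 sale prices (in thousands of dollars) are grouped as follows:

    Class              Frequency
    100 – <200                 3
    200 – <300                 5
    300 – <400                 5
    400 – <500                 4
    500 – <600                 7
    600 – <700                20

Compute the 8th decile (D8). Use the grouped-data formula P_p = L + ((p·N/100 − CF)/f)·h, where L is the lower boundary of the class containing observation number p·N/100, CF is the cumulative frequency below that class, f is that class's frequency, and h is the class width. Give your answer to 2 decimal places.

656.00

N = 44; target position k = 80/100 · 44 = 35.2.
Cumulative frequencies: 3, 8, 13, 17, 24, 44.
Observation 35.2 falls in the class 600 – <700.
L = 600, CF = 24, f = 20, h = 100.
P80 = 600 + ((35.2 − 24)/20)·100 = 600 + 56 = 656.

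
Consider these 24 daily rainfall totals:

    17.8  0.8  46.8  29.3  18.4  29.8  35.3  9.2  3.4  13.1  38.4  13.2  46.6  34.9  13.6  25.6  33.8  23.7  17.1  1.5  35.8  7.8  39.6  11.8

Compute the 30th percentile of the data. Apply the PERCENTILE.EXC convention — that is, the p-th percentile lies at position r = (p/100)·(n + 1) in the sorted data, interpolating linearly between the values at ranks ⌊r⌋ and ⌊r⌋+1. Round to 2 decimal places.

13.15

Sorted: 0.8, 1.5, 3.4, 7.8, 9.2, 11.8, 13.1, 13.2, 13.6, 17.1, 17.8, 18.4, 23.7, 25.6, 29.3, 29.8, 33.8, 34.9, 35.3, 35.8, 38.4, 39.6, 46.6, 46.8.
n = 24.
r = (30/100)·(24 + 1) = 7.5.
Rank 7 is 13.1 and rank 8 is 13.2.
Interpolate: 13.1 + 0.5·(13.2 − 13.1) = 13.1 + 0.5·0.1 = 13.15.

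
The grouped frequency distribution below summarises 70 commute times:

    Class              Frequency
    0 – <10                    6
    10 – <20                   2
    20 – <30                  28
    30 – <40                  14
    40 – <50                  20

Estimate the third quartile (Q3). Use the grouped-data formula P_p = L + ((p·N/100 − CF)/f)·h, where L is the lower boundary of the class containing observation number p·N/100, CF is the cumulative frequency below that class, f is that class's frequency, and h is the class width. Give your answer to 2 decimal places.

N = 70; target position k = 75/100 · 70 = 52.5.
Cumulative frequencies: 6, 8, 36, 50, 70.
Observation 52.5 falls in the class 40 – <50.
L = 40, CF = 50, f = 20, h = 10.
P75 = 40 + ((52.5 − 50)/20)·10 = 40 + 1.25 = 41.25.

41.25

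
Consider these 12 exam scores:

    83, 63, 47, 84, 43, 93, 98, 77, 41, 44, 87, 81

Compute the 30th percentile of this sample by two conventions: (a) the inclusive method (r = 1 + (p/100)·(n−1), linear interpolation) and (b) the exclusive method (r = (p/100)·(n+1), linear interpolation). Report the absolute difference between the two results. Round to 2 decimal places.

5.10

Sorted: 41, 43, 44, 47, 63, 77, 81, 83, 84, 87, 93, 98.
n = 12.
(a) r = 4.3; between ranks 4 (47) and 5 (63): 51.8.
(b) r = 3.9; between ranks 3 (44) and 4 (47): 46.7.
|51.8 − 46.7| = 5.1.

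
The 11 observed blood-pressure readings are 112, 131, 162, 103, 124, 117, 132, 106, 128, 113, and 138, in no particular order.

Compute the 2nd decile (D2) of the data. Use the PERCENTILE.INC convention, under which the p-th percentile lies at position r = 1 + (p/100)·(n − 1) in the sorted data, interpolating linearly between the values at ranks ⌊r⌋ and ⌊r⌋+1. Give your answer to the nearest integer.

Sorted: 103, 106, 112, 113, 117, 124, 128, 131, 132, 138, 162.
n = 11.
r = 1 + (20/100)·(11 − 1) = 1 + 2 = 3.
r is an integer, so P20 is the value at rank 3: 112.

112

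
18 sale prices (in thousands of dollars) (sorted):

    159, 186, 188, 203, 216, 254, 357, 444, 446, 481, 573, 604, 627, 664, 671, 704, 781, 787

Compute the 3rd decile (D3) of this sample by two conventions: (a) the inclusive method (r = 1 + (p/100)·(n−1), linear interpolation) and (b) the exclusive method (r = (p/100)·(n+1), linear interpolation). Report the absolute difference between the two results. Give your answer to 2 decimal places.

21.70

n = 18.
(a) r = 6.1; between ranks 6 (254) and 7 (357): 264.3.
(b) r = 5.7; between ranks 5 (216) and 6 (254): 242.6.
|264.3 − 242.6| = 21.7.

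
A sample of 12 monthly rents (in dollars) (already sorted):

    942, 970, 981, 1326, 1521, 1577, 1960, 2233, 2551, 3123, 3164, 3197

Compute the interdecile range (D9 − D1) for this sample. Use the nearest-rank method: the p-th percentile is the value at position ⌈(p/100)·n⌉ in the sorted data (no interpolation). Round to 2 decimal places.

2194.00

n = 12.
P10: rank ⌈10/100·12⌉ = 2 → 970.
P90: rank ⌈90/100·12⌉ = 11 → 3164.
Difference: 3164 − 970 = 2194.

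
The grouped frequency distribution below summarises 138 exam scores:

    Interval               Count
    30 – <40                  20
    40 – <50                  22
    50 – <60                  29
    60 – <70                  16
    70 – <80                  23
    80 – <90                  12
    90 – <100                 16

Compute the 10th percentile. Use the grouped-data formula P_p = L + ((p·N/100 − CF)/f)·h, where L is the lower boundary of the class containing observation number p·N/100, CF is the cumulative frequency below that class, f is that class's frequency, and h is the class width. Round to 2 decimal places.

36.90

N = 138; target position k = 10/100 · 138 = 13.8.
Cumulative frequencies: 20, 42, 71, 87, 110, 122, 138.
Observation 13.8 falls in the class 30 – <40.
L = 30, CF = 0, f = 20, h = 10.
P10 = 30 + ((13.8 − 0)/20)·10 = 30 + 6.9 = 36.9.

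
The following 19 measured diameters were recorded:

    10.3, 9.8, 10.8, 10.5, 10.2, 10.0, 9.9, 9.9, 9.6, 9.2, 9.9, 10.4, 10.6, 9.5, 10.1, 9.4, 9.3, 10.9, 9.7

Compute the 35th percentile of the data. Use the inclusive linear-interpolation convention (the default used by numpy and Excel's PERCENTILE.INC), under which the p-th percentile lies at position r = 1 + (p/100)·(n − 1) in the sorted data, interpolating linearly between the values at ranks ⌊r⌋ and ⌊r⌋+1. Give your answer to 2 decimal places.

Sorted: 9.2, 9.3, 9.4, 9.5, 9.6, 9.7, 9.8, 9.9, 9.9, 9.9, 10.0, 10.1, 10.2, 10.3, 10.4, 10.5, 10.6, 10.8, 10.9.
n = 19.
r = 1 + (35/100)·(19 − 1) = 1 + 6.3 = 7.3.
Rank 7 is 9.8 and rank 8 is 9.9.
Interpolate: 9.8 + 0.3·(9.9 − 9.8) = 9.8 + 0.3·0.1 = 9.83.

9.83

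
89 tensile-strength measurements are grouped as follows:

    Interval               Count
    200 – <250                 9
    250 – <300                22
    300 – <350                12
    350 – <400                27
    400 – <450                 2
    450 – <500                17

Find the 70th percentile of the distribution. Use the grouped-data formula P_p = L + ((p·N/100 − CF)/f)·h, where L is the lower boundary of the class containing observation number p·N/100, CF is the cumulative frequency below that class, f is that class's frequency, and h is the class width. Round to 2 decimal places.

N = 89; target position k = 70/100 · 89 = 62.3.
Cumulative frequencies: 9, 31, 43, 70, 72, 89.
Observation 62.3 falls in the class 350 – <400.
L = 350, CF = 43, f = 27, h = 50.
P70 = 350 + ((62.3 − 43)/27)·50 = 350 + 35.7407 = 385.741.

385.74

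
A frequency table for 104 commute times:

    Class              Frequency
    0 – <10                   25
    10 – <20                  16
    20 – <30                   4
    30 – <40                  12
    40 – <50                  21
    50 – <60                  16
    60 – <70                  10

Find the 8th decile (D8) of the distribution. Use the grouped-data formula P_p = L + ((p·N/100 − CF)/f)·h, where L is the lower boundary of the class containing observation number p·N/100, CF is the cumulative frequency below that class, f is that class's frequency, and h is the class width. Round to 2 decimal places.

N = 104; target position k = 80/100 · 104 = 83.2.
Cumulative frequencies: 25, 41, 45, 57, 78, 94, 104.
Observation 83.2 falls in the class 50 – <60.
L = 50, CF = 78, f = 16, h = 10.
P80 = 50 + ((83.2 − 78)/16)·10 = 50 + 3.25 = 53.25.

53.25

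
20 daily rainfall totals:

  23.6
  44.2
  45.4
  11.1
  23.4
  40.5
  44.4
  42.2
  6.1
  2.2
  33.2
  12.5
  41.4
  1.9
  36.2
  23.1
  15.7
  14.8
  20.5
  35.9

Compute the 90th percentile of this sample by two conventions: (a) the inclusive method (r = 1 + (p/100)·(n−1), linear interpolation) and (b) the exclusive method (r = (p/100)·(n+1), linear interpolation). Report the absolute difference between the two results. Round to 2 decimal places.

0.16

Sorted: 1.9, 2.2, 6.1, 11.1, 12.5, 14.8, 15.7, 20.5, 23.1, 23.4, 23.6, 33.2, 35.9, 36.2, 40.5, 41.4, 42.2, 44.2, 44.4, 45.4.
n = 20.
(a) r = 18.1; between ranks 18 (44.2) and 19 (44.4): 44.22.
(b) r = 18.9; between ranks 18 (44.2) and 19 (44.4): 44.38.
|44.22 − 44.38| = 0.16.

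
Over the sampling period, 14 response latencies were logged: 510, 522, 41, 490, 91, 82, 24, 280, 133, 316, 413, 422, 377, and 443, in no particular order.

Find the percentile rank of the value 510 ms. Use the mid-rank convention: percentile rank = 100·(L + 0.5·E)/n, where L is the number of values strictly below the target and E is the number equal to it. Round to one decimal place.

Sorted: 24, 41, 82, 91, 133, 280, 316, 377, 413, 422, 443, 490, 510, 522.
Count below 510: L = 12; count equal: E = 1; n = 14.
Percentile rank = 100·(12 + 0.5·1)/14 = 100·12.5/14 = 89.29.

89.3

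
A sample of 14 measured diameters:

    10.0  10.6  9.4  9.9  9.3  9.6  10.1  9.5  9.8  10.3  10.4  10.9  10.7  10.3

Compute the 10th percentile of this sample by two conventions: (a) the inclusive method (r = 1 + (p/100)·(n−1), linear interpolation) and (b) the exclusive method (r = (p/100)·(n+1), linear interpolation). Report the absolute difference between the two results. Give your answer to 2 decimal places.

0.08

Sorted: 9.3, 9.4, 9.5, 9.6, 9.8, 9.9, 10.0, 10.1, 10.3, 10.3, 10.4, 10.6, 10.7, 10.9.
n = 14.
(a) r = 2.3; between ranks 2 (9.4) and 3 (9.5): 9.43.
(b) r = 1.5; between ranks 1 (9.3) and 2 (9.4): 9.35.
|9.43 − 9.35| = 0.08.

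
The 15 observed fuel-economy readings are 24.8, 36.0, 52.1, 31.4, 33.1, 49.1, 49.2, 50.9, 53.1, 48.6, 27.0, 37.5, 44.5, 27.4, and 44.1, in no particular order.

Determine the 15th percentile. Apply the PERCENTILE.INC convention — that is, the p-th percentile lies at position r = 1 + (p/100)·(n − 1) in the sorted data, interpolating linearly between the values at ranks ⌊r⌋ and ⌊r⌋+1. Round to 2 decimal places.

Sorted: 24.8, 27.0, 27.4, 31.4, 33.1, 36.0, 37.5, 44.1, 44.5, 48.6, 49.1, 49.2, 50.9, 52.1, 53.1.
n = 15.
r = 1 + (15/100)·(15 − 1) = 1 + 2.1 = 3.1.
Rank 3 is 27.4 and rank 4 is 31.4.
Interpolate: 27.4 + 0.1·(31.4 − 27.4) = 27.4 + 0.1·4 = 27.8.

27.80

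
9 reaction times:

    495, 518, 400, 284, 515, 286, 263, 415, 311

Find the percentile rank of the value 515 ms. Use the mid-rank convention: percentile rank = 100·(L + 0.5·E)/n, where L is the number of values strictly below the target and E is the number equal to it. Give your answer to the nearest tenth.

83.3

Sorted: 263, 284, 286, 311, 400, 415, 495, 515, 518.
Count below 515: L = 7; count equal: E = 1; n = 9.
Percentile rank = 100·(7 + 0.5·1)/9 = 100·7.5/9 = 83.33.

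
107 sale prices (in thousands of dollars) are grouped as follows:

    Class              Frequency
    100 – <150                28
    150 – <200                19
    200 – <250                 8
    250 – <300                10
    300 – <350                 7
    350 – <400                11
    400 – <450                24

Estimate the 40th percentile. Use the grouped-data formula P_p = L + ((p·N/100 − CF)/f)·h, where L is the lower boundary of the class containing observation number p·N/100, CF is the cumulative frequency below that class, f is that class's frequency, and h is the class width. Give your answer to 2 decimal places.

N = 107; target position k = 40/100 · 107 = 42.8.
Cumulative frequencies: 28, 47, 55, 65, 72, 83, 107.
Observation 42.8 falls in the class 150 – <200.
L = 150, CF = 28, f = 19, h = 50.
P40 = 150 + ((42.8 − 28)/19)·50 = 150 + 38.9474 = 188.947.

188.95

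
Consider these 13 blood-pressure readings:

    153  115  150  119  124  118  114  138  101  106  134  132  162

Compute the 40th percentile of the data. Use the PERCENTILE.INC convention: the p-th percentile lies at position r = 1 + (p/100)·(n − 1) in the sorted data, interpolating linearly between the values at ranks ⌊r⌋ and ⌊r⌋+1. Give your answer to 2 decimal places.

118.80

Sorted: 101, 106, 114, 115, 118, 119, 124, 132, 134, 138, 150, 153, 162.
n = 13.
r = 1 + (40/100)·(13 − 1) = 1 + 4.8 = 5.8.
Rank 5 is 118 and rank 6 is 119.
Interpolate: 118 + 0.8·(119 − 118) = 118 + 0.8·1 = 118.8.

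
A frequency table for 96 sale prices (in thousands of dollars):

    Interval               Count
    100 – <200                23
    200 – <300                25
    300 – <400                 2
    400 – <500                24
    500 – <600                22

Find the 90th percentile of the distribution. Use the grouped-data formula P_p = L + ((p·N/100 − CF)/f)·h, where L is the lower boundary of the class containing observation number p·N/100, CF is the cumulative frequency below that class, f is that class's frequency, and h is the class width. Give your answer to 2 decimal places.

N = 96; target position k = 90/100 · 96 = 86.4.
Cumulative frequencies: 23, 48, 50, 74, 96.
Observation 86.4 falls in the class 500 – <600.
L = 500, CF = 74, f = 22, h = 100.
P90 = 500 + ((86.4 − 74)/22)·100 = 500 + 56.3636 = 556.364.

556.36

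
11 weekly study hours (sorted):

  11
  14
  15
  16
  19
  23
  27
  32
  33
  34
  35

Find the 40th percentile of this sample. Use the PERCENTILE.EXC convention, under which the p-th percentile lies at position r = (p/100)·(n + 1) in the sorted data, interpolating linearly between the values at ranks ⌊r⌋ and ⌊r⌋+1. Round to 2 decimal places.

18.40

n = 11.
r = (40/100)·(11 + 1) = 4.8.
Rank 4 is 16 and rank 5 is 19.
Interpolate: 16 + 0.8·(19 − 16) = 16 + 0.8·3 = 18.4.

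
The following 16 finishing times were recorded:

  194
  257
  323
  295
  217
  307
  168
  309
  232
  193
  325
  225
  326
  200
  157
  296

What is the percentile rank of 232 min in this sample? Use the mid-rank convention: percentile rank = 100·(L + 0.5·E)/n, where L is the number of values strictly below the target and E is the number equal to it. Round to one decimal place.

Sorted: 157, 168, 193, 194, 200, 217, 225, 232, 257, 295, 296, 307, 309, 323, 325, 326.
Count below 232: L = 7; count equal: E = 1; n = 16.
Percentile rank = 100·(7 + 0.5·1)/16 = 100·7.5/16 = 46.88.

46.9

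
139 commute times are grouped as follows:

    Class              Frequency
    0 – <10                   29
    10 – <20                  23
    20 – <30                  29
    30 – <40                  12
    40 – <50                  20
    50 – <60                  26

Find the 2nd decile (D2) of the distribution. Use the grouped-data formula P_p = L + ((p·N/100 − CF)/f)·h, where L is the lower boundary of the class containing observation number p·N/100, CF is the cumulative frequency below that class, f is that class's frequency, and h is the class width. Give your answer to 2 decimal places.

9.59

N = 139; target position k = 20/100 · 139 = 27.8.
Cumulative frequencies: 29, 52, 81, 93, 113, 139.
Observation 27.8 falls in the class 0 – <10.
L = 0, CF = 0, f = 29, h = 10.
P20 = 0 + ((27.8 − 0)/29)·10 = 0 + 9.58621 = 9.58621.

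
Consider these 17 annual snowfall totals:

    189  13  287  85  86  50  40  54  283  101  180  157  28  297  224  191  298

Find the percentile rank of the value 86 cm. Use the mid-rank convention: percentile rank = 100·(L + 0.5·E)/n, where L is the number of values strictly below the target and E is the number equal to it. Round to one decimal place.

38.2

Sorted: 13, 28, 40, 50, 54, 85, 86, 101, 157, 180, 189, 191, 224, 283, 287, 297, 298.
Count below 86: L = 6; count equal: E = 1; n = 17.
Percentile rank = 100·(6 + 0.5·1)/17 = 100·6.5/17 = 38.24.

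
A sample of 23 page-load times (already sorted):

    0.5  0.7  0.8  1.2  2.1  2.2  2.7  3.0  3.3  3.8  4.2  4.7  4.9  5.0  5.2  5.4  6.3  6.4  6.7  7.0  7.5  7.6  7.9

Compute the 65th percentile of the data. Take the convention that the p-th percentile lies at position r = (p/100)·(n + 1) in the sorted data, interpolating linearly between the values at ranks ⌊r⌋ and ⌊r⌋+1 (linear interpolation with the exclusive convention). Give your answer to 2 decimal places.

5.32

n = 23.
r = (65/100)·(23 + 1) = 15.6.
Rank 15 is 5.2 and rank 16 is 5.4.
Interpolate: 5.2 + 0.6·(5.4 − 5.2) = 5.2 + 0.6·0.2 = 5.32.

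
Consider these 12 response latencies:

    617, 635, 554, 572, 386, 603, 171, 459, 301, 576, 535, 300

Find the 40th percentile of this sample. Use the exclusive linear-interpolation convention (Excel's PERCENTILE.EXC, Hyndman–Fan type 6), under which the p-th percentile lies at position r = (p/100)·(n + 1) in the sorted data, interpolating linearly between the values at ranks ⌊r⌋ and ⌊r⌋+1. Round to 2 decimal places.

Sorted: 171, 300, 301, 386, 459, 535, 554, 572, 576, 603, 617, 635.
n = 12.
r = (40/100)·(12 + 1) = 5.2.
Rank 5 is 459 and rank 6 is 535.
Interpolate: 459 + 0.2·(535 − 459) = 459 + 0.2·76 = 474.2.

474.20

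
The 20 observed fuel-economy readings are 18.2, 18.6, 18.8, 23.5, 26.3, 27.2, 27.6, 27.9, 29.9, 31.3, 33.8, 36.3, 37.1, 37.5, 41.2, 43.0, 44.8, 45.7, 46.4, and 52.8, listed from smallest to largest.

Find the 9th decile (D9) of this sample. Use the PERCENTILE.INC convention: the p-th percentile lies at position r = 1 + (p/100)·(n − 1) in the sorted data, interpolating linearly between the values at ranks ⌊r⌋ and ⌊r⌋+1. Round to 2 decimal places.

n = 20.
r = 1 + (90/100)·(20 − 1) = 1 + 17.1 = 18.1.
Rank 18 is 45.7 and rank 19 is 46.4.
Interpolate: 45.7 + 0.1·(46.4 − 45.7) = 45.7 + 0.1·0.7 = 45.77.

45.77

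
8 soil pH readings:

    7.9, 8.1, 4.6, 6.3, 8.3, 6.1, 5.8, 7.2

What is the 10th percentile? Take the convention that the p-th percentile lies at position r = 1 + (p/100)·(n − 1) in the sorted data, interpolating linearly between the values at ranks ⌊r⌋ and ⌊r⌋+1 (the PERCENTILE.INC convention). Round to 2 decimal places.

Sorted: 4.6, 5.8, 6.1, 6.3, 7.2, 7.9, 8.1, 8.3.
n = 8.
r = 1 + (10/100)·(8 − 1) = 1 + 0.7 = 1.7.
Rank 1 is 4.6 and rank 2 is 5.8.
Interpolate: 4.6 + 0.7·(5.8 − 4.6) = 4.6 + 0.7·1.2 = 5.44.

5.44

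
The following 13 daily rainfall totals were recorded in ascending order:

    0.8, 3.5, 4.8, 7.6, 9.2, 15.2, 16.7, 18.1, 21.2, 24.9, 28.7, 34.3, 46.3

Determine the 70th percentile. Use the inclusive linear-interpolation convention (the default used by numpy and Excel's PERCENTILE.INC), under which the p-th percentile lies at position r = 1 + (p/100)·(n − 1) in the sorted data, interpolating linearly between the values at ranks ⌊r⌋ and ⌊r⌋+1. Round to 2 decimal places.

n = 13.
r = 1 + (70/100)·(13 − 1) = 1 + 8.4 = 9.4.
Rank 9 is 21.2 and rank 10 is 24.9.
Interpolate: 21.2 + 0.4·(24.9 − 21.2) = 21.2 + 0.4·3.7 = 22.68.

22.68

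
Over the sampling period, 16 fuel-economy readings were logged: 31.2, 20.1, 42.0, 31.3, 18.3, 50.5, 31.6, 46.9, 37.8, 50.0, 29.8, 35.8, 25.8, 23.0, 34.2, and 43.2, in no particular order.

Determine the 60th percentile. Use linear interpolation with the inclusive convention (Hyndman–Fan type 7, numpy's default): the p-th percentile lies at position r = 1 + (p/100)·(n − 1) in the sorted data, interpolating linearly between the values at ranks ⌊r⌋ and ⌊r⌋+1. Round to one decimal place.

Sorted: 18.3, 20.1, 23.0, 25.8, 29.8, 31.2, 31.3, 31.6, 34.2, 35.8, 37.8, 42.0, 43.2, 46.9, 50.0, 50.5.
n = 16.
r = 1 + (60/100)·(16 − 1) = 1 + 9 = 10.
r is an integer, so P60 is the value at rank 10: 35.8.

35.8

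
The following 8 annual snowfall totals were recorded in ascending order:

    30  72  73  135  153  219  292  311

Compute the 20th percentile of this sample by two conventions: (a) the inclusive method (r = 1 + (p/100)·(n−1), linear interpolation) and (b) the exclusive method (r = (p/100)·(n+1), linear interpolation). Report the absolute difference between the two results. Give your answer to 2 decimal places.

8.80

n = 8.
(a) r = 2.4; between ranks 2 (72) and 3 (73): 72.4.
(b) r = 1.8; between ranks 1 (30) and 2 (72): 63.6.
|72.4 − 63.6| = 8.8.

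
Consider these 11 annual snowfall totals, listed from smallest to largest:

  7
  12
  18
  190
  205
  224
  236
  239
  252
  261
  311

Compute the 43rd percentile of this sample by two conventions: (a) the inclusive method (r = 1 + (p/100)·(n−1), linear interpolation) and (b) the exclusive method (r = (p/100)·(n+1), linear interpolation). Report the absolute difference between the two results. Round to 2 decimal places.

2.66

n = 11.
(a) r = 5.3; between ranks 5 (205) and 6 (224): 210.7.
(b) r = 5.16; between ranks 5 (205) and 6 (224): 208.04.
|210.7 − 208.04| = 2.66.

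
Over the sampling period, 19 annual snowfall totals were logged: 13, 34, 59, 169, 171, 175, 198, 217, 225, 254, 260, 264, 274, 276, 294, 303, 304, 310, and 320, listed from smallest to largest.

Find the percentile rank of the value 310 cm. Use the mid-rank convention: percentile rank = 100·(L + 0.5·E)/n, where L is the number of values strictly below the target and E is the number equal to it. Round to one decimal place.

92.1

Count below 310: L = 17; count equal: E = 1; n = 19.
Percentile rank = 100·(17 + 0.5·1)/19 = 100·17.5/19 = 92.11.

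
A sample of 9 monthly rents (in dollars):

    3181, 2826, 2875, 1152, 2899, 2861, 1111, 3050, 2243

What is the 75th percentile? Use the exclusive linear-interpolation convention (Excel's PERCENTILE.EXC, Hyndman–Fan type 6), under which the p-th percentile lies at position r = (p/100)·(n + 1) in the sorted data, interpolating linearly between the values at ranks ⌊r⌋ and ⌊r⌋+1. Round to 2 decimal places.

Sorted: 1111, 1152, 2243, 2826, 2861, 2875, 2899, 3050, 3181.
n = 9.
r = (75/100)·(9 + 1) = 7.5.
Rank 7 is 2899 and rank 8 is 3050.
Interpolate: 2899 + 0.5·(3050 − 2899) = 2899 + 0.5·151 = 2974.5.

2974.50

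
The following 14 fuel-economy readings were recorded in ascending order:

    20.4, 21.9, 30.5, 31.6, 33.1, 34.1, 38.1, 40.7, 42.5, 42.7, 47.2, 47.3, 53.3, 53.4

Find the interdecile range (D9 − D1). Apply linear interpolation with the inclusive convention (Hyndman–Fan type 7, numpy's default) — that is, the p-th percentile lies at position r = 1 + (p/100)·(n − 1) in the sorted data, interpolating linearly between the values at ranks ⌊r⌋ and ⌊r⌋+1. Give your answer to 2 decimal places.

27.02

n = 14.
P10: r = 2.3; ranks 2–3 are 21.9, 30.5; interpolating gives 24.48.
P90: r = 12.7; ranks 12–13 are 47.3, 53.3; interpolating gives 51.5.
Difference: 51.5 − 24.48 = 27.02.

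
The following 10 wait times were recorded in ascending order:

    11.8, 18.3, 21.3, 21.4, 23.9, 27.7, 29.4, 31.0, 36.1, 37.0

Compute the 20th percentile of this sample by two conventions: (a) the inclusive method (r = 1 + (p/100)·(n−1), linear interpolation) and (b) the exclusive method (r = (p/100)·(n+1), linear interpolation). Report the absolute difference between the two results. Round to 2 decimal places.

n = 10.
(a) r = 2.8; between ranks 2 (18.3) and 3 (21.3): 20.7.
(b) r = 2.2; between ranks 2 (18.3) and 3 (21.3): 18.9.
|20.7 − 18.9| = 1.8.

1.80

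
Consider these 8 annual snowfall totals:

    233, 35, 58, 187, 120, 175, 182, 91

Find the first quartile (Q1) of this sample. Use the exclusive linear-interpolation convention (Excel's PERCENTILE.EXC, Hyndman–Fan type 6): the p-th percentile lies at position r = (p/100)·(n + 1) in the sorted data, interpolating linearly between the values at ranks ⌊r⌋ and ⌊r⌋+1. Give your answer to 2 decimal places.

Sorted: 35, 58, 91, 120, 175, 182, 187, 233.
n = 8.
r = (25/100)·(8 + 1) = 2.25.
Rank 2 is 58 and rank 3 is 91.
Interpolate: 58 + 0.25·(91 − 58) = 58 + 0.25·33 = 66.25.

66.25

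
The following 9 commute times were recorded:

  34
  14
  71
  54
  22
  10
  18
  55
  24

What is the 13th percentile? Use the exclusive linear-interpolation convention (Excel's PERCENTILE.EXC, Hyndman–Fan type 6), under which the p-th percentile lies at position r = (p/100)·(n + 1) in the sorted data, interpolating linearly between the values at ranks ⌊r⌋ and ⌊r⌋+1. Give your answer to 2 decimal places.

Sorted: 10, 14, 18, 22, 24, 34, 54, 55, 71.
n = 9.
r = (13/100)·(9 + 1) = 1.3.
Rank 1 is 10 and rank 2 is 14.
Interpolate: 10 + 0.3·(14 − 10) = 10 + 0.3·4 = 11.2.

11.20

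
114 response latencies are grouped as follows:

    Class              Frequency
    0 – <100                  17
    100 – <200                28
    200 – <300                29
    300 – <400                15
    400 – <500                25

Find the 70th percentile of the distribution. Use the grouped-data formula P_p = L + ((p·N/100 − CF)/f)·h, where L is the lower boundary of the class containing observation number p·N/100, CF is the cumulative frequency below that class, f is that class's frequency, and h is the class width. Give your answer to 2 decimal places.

338.67

N = 114; target position k = 70/100 · 114 = 79.8.
Cumulative frequencies: 17, 45, 74, 89, 114.
Observation 79.8 falls in the class 300 – <400.
L = 300, CF = 74, f = 15, h = 100.
P70 = 300 + ((79.8 − 74)/15)·100 = 300 + 38.6667 = 338.667.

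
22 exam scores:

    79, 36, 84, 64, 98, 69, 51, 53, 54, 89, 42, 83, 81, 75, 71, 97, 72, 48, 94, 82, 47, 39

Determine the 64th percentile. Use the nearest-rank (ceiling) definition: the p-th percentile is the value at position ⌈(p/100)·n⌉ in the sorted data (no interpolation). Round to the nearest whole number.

Sorted: 36, 39, 42, 47, 48, 51, 53, 54, 64, 69, 71, 72, 75, 79, 81, 82, 83, 84, 89, 94, 97, 98.
n = 22.
Position = ⌈64/100 · 22⌉ = ⌈14.08⌉ = 15.
The value at rank 15 is 81.

81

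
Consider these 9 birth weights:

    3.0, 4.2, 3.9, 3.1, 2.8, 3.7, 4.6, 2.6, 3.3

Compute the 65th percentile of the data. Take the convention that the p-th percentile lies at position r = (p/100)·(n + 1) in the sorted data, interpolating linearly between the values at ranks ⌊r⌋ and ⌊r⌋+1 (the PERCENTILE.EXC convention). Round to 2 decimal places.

Sorted: 2.6, 2.8, 3.0, 3.1, 3.3, 3.7, 3.9, 4.2, 4.6.
n = 9.
r = (65/100)·(9 + 1) = 6.5.
Rank 6 is 3.7 and rank 7 is 3.9.
Interpolate: 3.7 + 0.5·(3.9 − 3.7) = 3.7 + 0.5·0.2 = 3.8.

3.80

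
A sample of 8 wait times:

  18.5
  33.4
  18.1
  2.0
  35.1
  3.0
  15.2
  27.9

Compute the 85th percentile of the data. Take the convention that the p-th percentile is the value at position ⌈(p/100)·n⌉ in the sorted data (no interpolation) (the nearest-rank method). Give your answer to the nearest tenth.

Sorted: 2.0, 3.0, 15.2, 18.1, 18.5, 27.9, 33.4, 35.1.
n = 8.
Position = ⌈85/100 · 8⌉ = ⌈6.8⌉ = 7.
The value at rank 7 is 33.4.

33.4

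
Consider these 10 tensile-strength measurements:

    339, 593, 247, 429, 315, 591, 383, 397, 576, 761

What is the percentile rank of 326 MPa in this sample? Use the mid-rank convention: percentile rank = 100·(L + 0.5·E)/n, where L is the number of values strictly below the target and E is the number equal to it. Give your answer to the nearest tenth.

20.0

Sorted: 247, 315, 339, 383, 397, 429, 576, 591, 593, 761.
Count below 326: L = 2; count equal: E = 0; n = 10.
Percentile rank = 100·(2 + 0.5·0)/10 = 100·2/10 = 20.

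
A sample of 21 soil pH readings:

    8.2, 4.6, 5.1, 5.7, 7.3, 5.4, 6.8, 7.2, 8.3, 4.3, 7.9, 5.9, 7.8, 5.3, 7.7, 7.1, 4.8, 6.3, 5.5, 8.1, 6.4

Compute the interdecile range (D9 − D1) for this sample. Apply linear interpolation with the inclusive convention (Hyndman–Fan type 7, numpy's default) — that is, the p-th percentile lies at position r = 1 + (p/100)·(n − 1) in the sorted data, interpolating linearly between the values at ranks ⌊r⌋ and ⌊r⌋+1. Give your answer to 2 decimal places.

3.30

Sorted: 4.3, 4.6, 4.8, 5.1, 5.3, 5.4, 5.5, 5.7, 5.9, 6.3, 6.4, 6.8, 7.1, 7.2, 7.3, 7.7, 7.8, 7.9, 8.1, 8.2, 8.3.
n = 21.
P10: r = 3 (integer) → 4.8.
P90: r = 19 (integer) → 8.1.
Difference: 8.1 − 4.8 = 3.3.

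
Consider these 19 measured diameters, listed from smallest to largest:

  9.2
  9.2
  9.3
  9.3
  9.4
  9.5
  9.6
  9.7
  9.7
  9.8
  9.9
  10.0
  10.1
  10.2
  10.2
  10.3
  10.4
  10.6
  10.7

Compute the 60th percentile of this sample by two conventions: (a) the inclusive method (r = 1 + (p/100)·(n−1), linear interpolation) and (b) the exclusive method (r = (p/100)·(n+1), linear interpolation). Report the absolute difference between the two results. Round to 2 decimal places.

n = 19.
(a) r = 11.8; between ranks 11 (9.9) and 12 (10.0): 9.98.
(b) r = 12 → value at rank 12 = 10.
|9.98 − 10| = 0.02.

0.02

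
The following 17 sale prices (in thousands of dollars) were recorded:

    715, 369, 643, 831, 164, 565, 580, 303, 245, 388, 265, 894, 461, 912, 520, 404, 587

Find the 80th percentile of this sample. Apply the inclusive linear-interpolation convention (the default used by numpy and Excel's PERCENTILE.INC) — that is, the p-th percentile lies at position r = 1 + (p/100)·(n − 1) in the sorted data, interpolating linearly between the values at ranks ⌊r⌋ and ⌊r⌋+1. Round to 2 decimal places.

Sorted: 164, 245, 265, 303, 369, 388, 404, 461, 520, 565, 580, 587, 643, 715, 831, 894, 912.
n = 17.
r = 1 + (80/100)·(17 − 1) = 1 + 12.8 = 13.8.
Rank 13 is 643 and rank 14 is 715.
Interpolate: 643 + 0.8·(715 − 643) = 643 + 0.8·72 = 700.6.

700.60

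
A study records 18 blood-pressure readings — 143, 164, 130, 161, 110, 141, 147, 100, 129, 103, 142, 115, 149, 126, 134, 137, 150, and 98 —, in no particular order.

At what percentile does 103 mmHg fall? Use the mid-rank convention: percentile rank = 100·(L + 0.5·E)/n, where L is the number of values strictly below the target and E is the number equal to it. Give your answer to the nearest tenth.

Sorted: 98, 100, 103, 110, 115, 126, 129, 130, 134, 137, 141, 142, 143, 147, 149, 150, 161, 164.
Count below 103: L = 2; count equal: E = 1; n = 18.
Percentile rank = 100·(2 + 0.5·1)/18 = 100·2.5/18 = 13.89.

13.9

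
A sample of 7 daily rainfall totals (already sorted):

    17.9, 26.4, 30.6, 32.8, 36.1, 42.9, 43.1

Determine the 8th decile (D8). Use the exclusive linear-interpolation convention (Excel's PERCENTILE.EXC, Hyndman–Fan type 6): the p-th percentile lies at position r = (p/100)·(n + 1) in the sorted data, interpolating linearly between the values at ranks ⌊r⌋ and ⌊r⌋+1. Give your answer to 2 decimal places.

n = 7.
r = (80/100)·(7 + 1) = 6.4.
Rank 6 is 42.9 and rank 7 is 43.1.
Interpolate: 42.9 + 0.4·(43.1 − 42.9) = 42.9 + 0.4·0.2 = 42.98.

42.98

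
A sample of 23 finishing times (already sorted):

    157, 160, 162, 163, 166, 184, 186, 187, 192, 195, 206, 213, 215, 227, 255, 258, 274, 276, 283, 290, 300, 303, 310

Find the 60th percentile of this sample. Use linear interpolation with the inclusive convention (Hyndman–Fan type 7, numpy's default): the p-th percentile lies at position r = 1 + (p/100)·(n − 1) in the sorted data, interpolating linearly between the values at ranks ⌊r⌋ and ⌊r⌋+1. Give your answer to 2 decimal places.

232.60

n = 23.
r = 1 + (60/100)·(23 − 1) = 1 + 13.2 = 14.2.
Rank 14 is 227 and rank 15 is 255.
Interpolate: 227 + 0.2·(255 − 227) = 227 + 0.2·28 = 232.6.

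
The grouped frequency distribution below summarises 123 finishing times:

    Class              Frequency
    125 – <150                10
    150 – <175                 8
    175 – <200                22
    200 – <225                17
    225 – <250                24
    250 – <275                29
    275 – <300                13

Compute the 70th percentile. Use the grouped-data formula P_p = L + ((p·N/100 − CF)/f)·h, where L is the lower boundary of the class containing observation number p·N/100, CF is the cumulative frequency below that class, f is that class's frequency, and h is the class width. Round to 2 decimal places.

254.40

N = 123; target position k = 70/100 · 123 = 86.1.
Cumulative frequencies: 10, 18, 40, 57, 81, 110, 123.
Observation 86.1 falls in the class 250 – <275.
L = 250, CF = 81, f = 29, h = 25.
P70 = 250 + ((86.1 − 81)/29)·25 = 250 + 4.39655 = 254.397.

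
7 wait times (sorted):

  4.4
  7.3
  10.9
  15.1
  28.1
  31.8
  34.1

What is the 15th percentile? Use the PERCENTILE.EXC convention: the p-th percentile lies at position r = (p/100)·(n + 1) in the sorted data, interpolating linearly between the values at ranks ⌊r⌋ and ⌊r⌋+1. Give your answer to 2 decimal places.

n = 7.
r = (15/100)·(7 + 1) = 1.2.
Rank 1 is 4.4 and rank 2 is 7.3.
Interpolate: 4.4 + 0.2·(7.3 − 4.4) = 4.4 + 0.2·2.9 = 4.98.

4.98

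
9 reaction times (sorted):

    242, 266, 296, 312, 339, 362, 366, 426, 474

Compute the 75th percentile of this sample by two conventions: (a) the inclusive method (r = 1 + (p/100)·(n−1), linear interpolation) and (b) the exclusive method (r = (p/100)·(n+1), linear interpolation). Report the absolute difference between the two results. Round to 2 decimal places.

30.00

n = 9.
(a) r = 7 → value at rank 7 = 366.
(b) r = 7.5; between ranks 7 (366) and 8 (426): 396.
|366 − 396| = 30.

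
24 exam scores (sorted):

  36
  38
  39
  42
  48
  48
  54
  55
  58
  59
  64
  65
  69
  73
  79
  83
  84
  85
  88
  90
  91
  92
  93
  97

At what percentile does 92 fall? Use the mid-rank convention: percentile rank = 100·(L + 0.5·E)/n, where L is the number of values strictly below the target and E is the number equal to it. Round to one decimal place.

Count below 92: L = 21; count equal: E = 1; n = 24.
Percentile rank = 100·(21 + 0.5·1)/24 = 100·21.5/24 = 89.58.

89.6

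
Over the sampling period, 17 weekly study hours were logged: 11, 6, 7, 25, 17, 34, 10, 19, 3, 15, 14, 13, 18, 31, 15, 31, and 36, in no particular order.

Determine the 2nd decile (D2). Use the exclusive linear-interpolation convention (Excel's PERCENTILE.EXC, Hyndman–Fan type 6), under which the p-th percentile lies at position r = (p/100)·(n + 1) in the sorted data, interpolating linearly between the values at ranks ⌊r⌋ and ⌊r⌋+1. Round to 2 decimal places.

8.80

Sorted: 3, 6, 7, 10, 11, 13, 14, 15, 15, 17, 18, 19, 25, 31, 31, 34, 36.
n = 17.
r = (20/100)·(17 + 1) = 3.6.
Rank 3 is 7 and rank 4 is 10.
Interpolate: 7 + 0.6·(10 − 7) = 7 + 0.6·3 = 8.8.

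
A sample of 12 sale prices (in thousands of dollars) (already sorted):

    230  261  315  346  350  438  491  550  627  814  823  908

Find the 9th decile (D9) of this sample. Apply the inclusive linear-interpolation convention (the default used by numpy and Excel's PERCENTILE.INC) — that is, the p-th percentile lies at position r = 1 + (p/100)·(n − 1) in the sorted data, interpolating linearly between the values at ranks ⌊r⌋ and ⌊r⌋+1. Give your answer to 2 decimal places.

n = 12.
r = 1 + (90/100)·(12 − 1) = 1 + 9.9 = 10.9.
Rank 10 is 814 and rank 11 is 823.
Interpolate: 814 + 0.9·(823 − 814) = 814 + 0.9·9 = 822.1.

822.10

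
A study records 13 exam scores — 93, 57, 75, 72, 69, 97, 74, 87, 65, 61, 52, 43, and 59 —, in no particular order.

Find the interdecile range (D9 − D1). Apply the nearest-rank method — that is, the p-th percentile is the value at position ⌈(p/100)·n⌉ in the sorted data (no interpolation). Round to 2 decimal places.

41.00

Sorted: 43, 52, 57, 59, 61, 65, 69, 72, 74, 75, 87, 93, 97.
n = 13.
P10: rank ⌈10/100·13⌉ = 2 → 52.
P90: rank ⌈90/100·13⌉ = 12 → 93.
Difference: 93 − 52 = 41.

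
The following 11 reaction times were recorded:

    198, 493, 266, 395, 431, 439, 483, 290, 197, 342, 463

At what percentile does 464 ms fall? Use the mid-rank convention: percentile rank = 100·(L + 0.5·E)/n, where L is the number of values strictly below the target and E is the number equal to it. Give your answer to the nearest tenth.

81.8

Sorted: 197, 198, 266, 290, 342, 395, 431, 439, 463, 483, 493.
Count below 464: L = 9; count equal: E = 0; n = 11.
Percentile rank = 100·(9 + 0.5·0)/11 = 100·9/11 = 81.82.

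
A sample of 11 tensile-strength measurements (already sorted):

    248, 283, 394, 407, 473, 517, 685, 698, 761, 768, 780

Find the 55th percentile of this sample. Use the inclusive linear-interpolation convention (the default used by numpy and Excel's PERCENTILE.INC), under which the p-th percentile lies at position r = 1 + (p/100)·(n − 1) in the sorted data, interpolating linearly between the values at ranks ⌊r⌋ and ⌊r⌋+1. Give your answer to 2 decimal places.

601.00

n = 11.
r = 1 + (55/100)·(11 − 1) = 1 + 5.5 = 6.5.
Rank 6 is 517 and rank 7 is 685.
Interpolate: 517 + 0.5·(685 − 517) = 517 + 0.5·168 = 601.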